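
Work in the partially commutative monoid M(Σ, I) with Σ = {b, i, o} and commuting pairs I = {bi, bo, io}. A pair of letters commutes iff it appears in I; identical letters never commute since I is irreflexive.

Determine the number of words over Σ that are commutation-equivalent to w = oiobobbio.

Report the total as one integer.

drop 0:o onto floor
drop 1:i onto floor
drop 2:o onto {0:o}
drop 3:b onto floor
drop 4:o onto {2:o}
drop 5:b onto {3:b}
drop 6:b onto {5:b}
drop 7:i onto {1:i}
drop 8:o onto {4:o}
ground layer = {0:o, 1:i, 3:b}
drop-orders for the pieces not yet dropped (sum over which currently-grounded one goes next):
  1 to go: {6} 1  {7} 1  {8} 1
  2 to go: {1,7} 1  {4,8} 1  {5,6} 1  {6,7} 2  {6,8} 2  {7,8} 2
  3 to go: {1,6,7} 3  {1,7,8} 3  {2,4,8} 1  {3,5,6} 1  {4,6,8} 3  {4,7,8} 3  {5,6,7} 3  {5,6,8} 3  {6,7,8} 6
  4 to go: {0,2,4,8} 1  {1,4,7,8} 6  {1,5,6,7} 6  {1,6,7,8} 12  {2,4,6,8} 4  {2,4,7,8} 4  {3,5,6,7} 4  {3,5,6,8} 4  {4,5,6,8} 6  {4,6,7,8} 12  {5,6,7,8} 12
  5 to go: {0,2,4,6,8} 5  {0,2,4,7,8} 5  {1,2,4,7,8} 10  {1,3,5,6,7} 10  {1,4,6,7,8} 30  {1,5,6,7,8} 30  {2,4,5,6,8} 10  {2,4,6,7,8} 20  {3,4,5,6,8} 10  {3,5,6,7,8} 20  {4,5,6,7,8} 30
  6 to go: {0,1,2,4,7,8} 15  {0,2,4,5,6,8} 15  {0,2,4,6,7,8} 30  {1,2,4,6,7,8} 60  {1,3,5,6,7,8} 60  {1,4,5,6,7,8} 90  {2,3,4,5,6,8} 20  {2,4,5,6,7,8} 60  {3,4,5,6,7,8} 60
  7 to go: {0,1,2,4,6,7,8} 105  {0,2,3,4,5,6,8} 35  {0,2,4,5,6,7,8} 105  {1,2,4,5,6,7,8} 210  {1,3,4,5,6,7,8} 210  {2,3,4,5,6,7,8} 140
  if 0:o drops first: 560 orders
  if 1:i drops first: 280 orders
  if 3:b drops first: 420 orders
heap linearizations: 1260

1260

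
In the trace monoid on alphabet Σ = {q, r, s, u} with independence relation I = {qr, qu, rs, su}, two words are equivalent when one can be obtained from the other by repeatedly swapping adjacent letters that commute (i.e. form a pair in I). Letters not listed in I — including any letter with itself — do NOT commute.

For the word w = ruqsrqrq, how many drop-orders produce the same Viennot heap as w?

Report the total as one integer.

#0=r has no predecessor
#1=u depends on [0:r]
#2=q has no predecessor
#3=s depends on [2:q]
#4=r depends on [1:u]
#5=q depends on [3:s]
#6=r depends on [4:r]
#7=q depends on [5:q]
sources: [0:r, 2:q]
N(rest) = Σ N(rest − s) over sources s of rest; N(one piece) = 1:
  size 1 → [6]=1  [7]=1
  size 2 → [4,6]=1  [5,7]=1  [6,7]=2
  size 3 → [1,4,6]=1  [3,5,7]=1  [4,6,7]=3  [5,6,7]=3
  size 4 → [0,1,4,6]=1  [1,4,6,7]=4  [2,3,5,7]=1  [3,5,6,7]=4  [4,5,6,7]=6
  size 5 → [0,1,4,6,7]=5  [1,4,5,6,7]=10  [2,3,5,6,7]=5  [3,4,5,6,7]=10
  size 6 → [0,1,4,5,6,7]=15  [1,3,4,5,6,7]=20  [2,3,4,5,6,7]=15
  first=0(r) contributes 35
  first=2(q) contributes 35
|[w]| = 70

70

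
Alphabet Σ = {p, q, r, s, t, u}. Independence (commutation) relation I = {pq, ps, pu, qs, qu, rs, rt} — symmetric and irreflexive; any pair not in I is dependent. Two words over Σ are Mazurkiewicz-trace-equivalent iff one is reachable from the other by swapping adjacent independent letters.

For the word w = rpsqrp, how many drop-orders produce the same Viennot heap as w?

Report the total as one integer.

0(r) covers ∅
1(p) covers 0:r
2(s) covers ∅
3(q) covers 0:r
4(r) covers 1:p, 3:q
5(p) covers 4:r
floor of heap: 0:r, 2:s
completions by unplaced set U, small U first (add the entries for U minus each lowest piece of U):
  |U|=1: {2}:1  {5}:1
  |U|=2: {2,5}:2  {4,5}:1
  |U|=3: {1,4,5}:1  {2,4,5}:3  {3,4,5}:1
  |U|=4: {1,2,4,5}:4  {1,3,4,5}:2  {2,3,4,5}:4
  start at 0(r): 10
  start at 2(s): 2
sum over floor = 12

12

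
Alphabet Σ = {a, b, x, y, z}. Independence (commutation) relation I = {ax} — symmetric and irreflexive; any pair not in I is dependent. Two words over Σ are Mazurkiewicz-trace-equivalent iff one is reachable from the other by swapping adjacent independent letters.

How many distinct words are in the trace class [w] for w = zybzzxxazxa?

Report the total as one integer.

0(z) covers ∅
1(y) covers 0:z
2(b) covers 1:y
3(z) covers 2:b
4(z) covers 3:z
5(x) covers 4:z
6(x) covers 5:x
7(a) covers 4:z
8(z) covers 6:x, 7:a
9(x) covers 8:z
10(a) covers 8:z
floor of heap: 0:z
completions by unplaced set U, small U first (add the entries for U minus each lowest piece of U):
  |U|=1: {9}:1  {10}:1
  |U|=2: {9,10}:2
  |U|=3: {8,9,10}:2
  |U|=4: {6,8,9,10}:2  {7,8,9,10}:2
  |U|=5: {5,6,8,9,10}:2  {6,7,8,9,10}:4
  |U|=6: {5,6,7,8,9,10}:6
  |U|=7: {4,5,6,7,8,9,10}:6
  |U|=8: {3,4,5,6,7,8,9,10}:6
  |U|=9: {2,3,4,5,6,7,8,9,10}:6
  start at 0(z): 6

6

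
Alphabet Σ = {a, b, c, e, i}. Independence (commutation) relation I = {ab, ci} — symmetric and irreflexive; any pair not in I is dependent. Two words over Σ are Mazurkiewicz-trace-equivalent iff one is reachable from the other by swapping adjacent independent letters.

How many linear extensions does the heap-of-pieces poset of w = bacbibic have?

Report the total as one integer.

drop 0:b onto floor
drop 1:a onto floor
drop 2:c onto {0:b, 1:a}
drop 3:b onto {2:c}
drop 4:i onto {3:b}
drop 5:b onto {4:i}
drop 6:i onto {5:b}
drop 7:c onto {5:b}
ground layer = {0:b, 1:a}
drop-orders for the pieces not yet dropped (sum over which currently-grounded one goes next):
  1 to go: {6} 1  {7} 1
  2 to go: {6,7} 2
  3 to go: {5,6,7} 2
  4 to go: {4,5,6,7} 2
  5 to go: {3,4,5,6,7} 2
  6 to go: {2,3,4,5,6,7} 2
  if 0:b drops first: 2 orders
  if 1:a drops first: 2 orders
heap linearizations: 4

4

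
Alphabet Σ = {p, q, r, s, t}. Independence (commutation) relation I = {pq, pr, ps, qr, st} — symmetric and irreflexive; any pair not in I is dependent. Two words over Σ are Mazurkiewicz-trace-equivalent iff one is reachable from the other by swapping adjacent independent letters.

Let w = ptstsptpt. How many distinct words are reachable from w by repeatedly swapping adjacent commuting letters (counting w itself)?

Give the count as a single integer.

36

piece 0:p — minimal
piece 1:t rests on {0:p}
piece 2:s — minimal
piece 3:t rests on {1:t}
piece 4:s rests on {2:s}
piece 5:p rests on {3:t}
piece 6:t rests on {5:p}
piece 7:p rests on {6:t}
piece 8:t rests on {7:p}
minimal pieces: {0:p, 2:s}
ways to finish when only these pieces remain (= sum over removing one remaining piece with nothing left below it):
  1 left: {4}→1  {8}→1
  2 left: {2,4}→1  {4,8}→2  {7,8}→1
  3 left: {2,4,8}→3  {4,7,8}→3  {6,7,8}→1
  4 left: {2,4,7,8}→6  {4,6,7,8}→4  {5,6,7,8}→1
  5 left: {2,4,6,7,8}→10  {3,5,6,7,8}→1  {4,5,6,7,8}→5
  6 left: {1,3,5,6,7,8}→1  {2,4,5,6,7,8}→15  {3,4,5,6,7,8}→6
  7 left: {0,1,3,5,6,7,8}→1  {1,3,4,5,6,7,8}→7  {2,3,4,5,6,7,8}→21
  placing 0:p first → 28 extensions
  placing 2:s first → 8 extensions
total linear extensions = 36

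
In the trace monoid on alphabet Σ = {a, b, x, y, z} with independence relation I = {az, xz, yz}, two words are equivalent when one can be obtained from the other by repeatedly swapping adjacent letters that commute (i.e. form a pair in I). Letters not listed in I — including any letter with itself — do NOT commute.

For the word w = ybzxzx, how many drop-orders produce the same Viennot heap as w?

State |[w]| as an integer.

0(y) covers ∅
1(b) covers 0:y
2(z) covers 1:b
3(x) covers 1:b
4(z) covers 2:z
5(x) covers 3:x
floor of heap: 0:y
completions by unplaced set U, small U first (add the entries for U minus each lowest piece of U):
  |U|=1: {4}:1  {5}:1
  |U|=2: {2,4}:1  {3,5}:1  {4,5}:2
  |U|=3: {2,4,5}:3  {3,4,5}:3
  |U|=4: {2,3,4,5}:6
  start at 0(y): 6

6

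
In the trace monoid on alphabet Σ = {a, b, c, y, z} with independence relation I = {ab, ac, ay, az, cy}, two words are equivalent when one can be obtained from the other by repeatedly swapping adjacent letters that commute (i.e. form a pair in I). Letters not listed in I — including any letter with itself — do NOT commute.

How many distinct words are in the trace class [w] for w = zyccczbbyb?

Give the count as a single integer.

0(z) covers ∅
1(y) covers 0:z
2(c) covers 0:z
3(c) covers 2:c
4(c) covers 3:c
5(z) covers 1:y, 4:c
6(b) covers 5:z
7(b) covers 6:b
8(y) covers 7:b
9(b) covers 8:y
floor of heap: 0:z
completions by unplaced set U, small U first (add the entries for U minus each lowest piece of U):
  |U|=1: {9}:1
  |U|=2: {8,9}:1
  |U|=3: {7,8,9}:1
  |U|=4: {6,7,8,9}:1
  |U|=5: {5,6,7,8,9}:1
  |U|=6: {1,5,6,7,8,9}:1  {4,5,6,7,8,9}:1
  |U|=7: {1,4,5,6,7,8,9}:2  {3,4,5,6,7,8,9}:1
  |U|=8: {1,3,4,5,6,7,8,9}:3  {2,3,4,5,6,7,8,9}:1
  start at 0(z): 4

4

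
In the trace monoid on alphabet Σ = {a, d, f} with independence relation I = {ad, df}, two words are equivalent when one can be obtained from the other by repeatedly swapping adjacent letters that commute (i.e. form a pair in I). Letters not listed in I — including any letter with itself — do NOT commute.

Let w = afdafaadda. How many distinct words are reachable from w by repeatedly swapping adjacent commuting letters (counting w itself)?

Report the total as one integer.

120

drop 0:a onto floor
drop 1:f onto {0:a}
drop 2:d onto floor
drop 3:a onto {1:f}
drop 4:f onto {3:a}
drop 5:a onto {4:f}
drop 6:a onto {5:a}
drop 7:d onto {2:d}
drop 8:d onto {7:d}
drop 9:a onto {6:a}
ground layer = {0:a, 2:d}
drop-orders for the pieces not yet dropped (sum over which currently-grounded one goes next):
  1 to go: {8} 1  {9} 1
  2 to go: {6,9} 1  {7,8} 1  {8,9} 2
  3 to go: {2,7,8} 1  {5,6,9} 1  {6,8,9} 3  {7,8,9} 3
  4 to go: {2,7,8,9} 4  {4,5,6,9} 1  {5,6,8,9} 4  {6,7,8,9} 6
  5 to go: {2,6,7,8,9} 10  {3,4,5,6,9} 1  {4,5,6,8,9} 5  {5,6,7,8,9} 10
  6 to go: {1,3,4,5,6,9} 1  {2,5,6,7,8,9} 20  {3,4,5,6,8,9} 6  {4,5,6,7,8,9} 15
  7 to go: {0,1,3,4,5,6,9} 1  {1,3,4,5,6,8,9} 7  {2,4,5,6,7,8,9} 35  {3,4,5,6,7,8,9} 21
  8 to go: {0,1,3,4,5,6,8,9} 8  {1,3,4,5,6,7,8,9} 28  {2,3,4,5,6,7,8,9} 56
  if 0:a drops first: 84 orders
  if 2:d drops first: 36 orders
heap linearizations: 120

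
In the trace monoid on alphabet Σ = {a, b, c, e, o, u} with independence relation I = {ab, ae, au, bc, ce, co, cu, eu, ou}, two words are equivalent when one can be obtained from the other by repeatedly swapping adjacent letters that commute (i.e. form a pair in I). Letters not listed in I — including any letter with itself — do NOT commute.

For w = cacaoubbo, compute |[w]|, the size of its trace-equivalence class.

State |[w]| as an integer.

drop 0:c onto floor
drop 1:a onto {0:c}
drop 2:c onto {1:a}
drop 3:a onto {2:c}
drop 4:o onto {3:a}
drop 5:u onto floor
drop 6:b onto {4:o, 5:u}
drop 7:b onto {6:b}
drop 8:o onto {7:b}
ground layer = {0:c, 5:u}
drop-orders for the pieces not yet dropped (sum over which currently-grounded one goes next):
  1 to go: {8} 1
  2 to go: {7,8} 1
  3 to go: {6,7,8} 1
  4 to go: {4,6,7,8} 1  {5,6,7,8} 1
  5 to go: {3,4,6,7,8} 1  {4,5,6,7,8} 2
  6 to go: {2,3,4,6,7,8} 1  {3,4,5,6,7,8} 3
  7 to go: {1,2,3,4,6,7,8} 1  {2,3,4,5,6,7,8} 4
  if 0:c drops first: 5 orders
  if 5:u drops first: 1 orders
heap linearizations: 6

6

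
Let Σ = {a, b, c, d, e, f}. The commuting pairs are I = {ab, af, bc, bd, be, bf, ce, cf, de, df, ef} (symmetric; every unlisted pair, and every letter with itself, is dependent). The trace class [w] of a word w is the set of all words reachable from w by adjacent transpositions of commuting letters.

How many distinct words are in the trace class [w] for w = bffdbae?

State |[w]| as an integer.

210

#0=b has no predecessor
#1=f has no predecessor
#2=f depends on [1:f]
#3=d has no predecessor
#4=b depends on [0:b]
#5=a depends on [3:d]
#6=e depends on [5:a]
sources: [0:b, 1:f, 3:d]
N(rest) = Σ N(rest − s) over sources s of rest; N(one piece) = 1:
  size 1 → [2]=1  [4]=1  [6]=1
  size 2 → [0,4]=1  [1,2]=1  [2,4]=2  [2,6]=2  [4,6]=2  [5,6]=1
  size 3 → [0,2,4]=3  [0,4,6]=3  [1,2,4]=3  [1,2,6]=3  [2,4,6]=6  [2,5,6]=3  [3,5,6]=1  [4,5,6]=3
  size 4 → [0,1,2,4]=6  [0,2,4,6]=12  [0,4,5,6]=6  [1,2,4,6]=12  [1,2,5,6]=6  [2,3,5,6]=4  [2,4,5,6]=12  [3,4,5,6]=4
  size 5 → [0,1,2,4,6]=30  [0,2,4,5,6]=30  [0,3,4,5,6]=10  [1,2,3,5,6]=10  [1,2,4,5,6]=30  [2,3,4,5,6]=20
  first=0(b) contributes 60
  first=1(f) contributes 60
  first=3(d) contributes 90
|[w]| = 210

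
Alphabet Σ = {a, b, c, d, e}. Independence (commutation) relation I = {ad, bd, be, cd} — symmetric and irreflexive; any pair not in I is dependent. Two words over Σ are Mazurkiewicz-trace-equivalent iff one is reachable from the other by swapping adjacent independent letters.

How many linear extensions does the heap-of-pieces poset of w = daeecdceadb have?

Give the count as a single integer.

piece 0:d — minimal
piece 1:a — minimal
piece 2:e rests on {0:d, 1:a}
piece 3:e rests on {2:e}
piece 4:c rests on {3:e}
piece 5:d rests on {3:e}
piece 6:c rests on {4:c}
piece 7:e rests on {5:d, 6:c}
piece 8:a rests on {7:e}
piece 9:d rests on {7:e}
piece 10:b rests on {8:a}
minimal pieces: {0:d, 1:a}
ways to finish when only these pieces remain (= sum over removing one remaining piece with nothing left below it):
  1 left: {9}→1  {10}→1
  2 left: {8,10}→1  {9,10}→2
  3 left: {8,9,10}→3
  4 left: {7,8,9,10}→3
  5 left: {5,7,8,9,10}→3  {6,7,8,9,10}→3
  6 left: {4,6,7,8,9,10}→3  {5,6,7,8,9,10}→6
  7 left: {4,5,6,7,8,9,10}→9
  8 left: {3,4,5,6,7,8,9,10}→9
  9 left: {2,3,4,5,6,7,8,9,10}→9
  placing 0:d first → 9 extensions
  placing 1:a first → 9 extensions
total linear extensions = 18

18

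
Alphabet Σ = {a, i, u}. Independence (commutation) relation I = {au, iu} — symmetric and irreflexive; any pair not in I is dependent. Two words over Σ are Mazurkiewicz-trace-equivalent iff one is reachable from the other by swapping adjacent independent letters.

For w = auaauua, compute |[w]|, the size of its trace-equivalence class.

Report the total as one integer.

35

0(a) covers ∅
1(u) covers ∅
2(a) covers 0:a
3(a) covers 2:a
4(u) covers 1:u
5(u) covers 4:u
6(a) covers 3:a
floor of heap: 0:a, 1:u
completions by unplaced set U, small U first (add the entries for U minus each lowest piece of U):
  |U|=1: {5}:1  {6}:1
  |U|=2: {3,6}:1  {4,5}:1  {5,6}:2
  |U|=3: {1,4,5}:1  {2,3,6}:1  {3,5,6}:3  {4,5,6}:3
  |U|=4: {0,2,3,6}:1  {1,4,5,6}:4  {2,3,5,6}:4  {3,4,5,6}:6
  |U|=5: {0,2,3,5,6}:5  {1,3,4,5,6}:10  {2,3,4,5,6}:10
  start at 0(a): 20
  start at 1(u): 15
sum over floor = 35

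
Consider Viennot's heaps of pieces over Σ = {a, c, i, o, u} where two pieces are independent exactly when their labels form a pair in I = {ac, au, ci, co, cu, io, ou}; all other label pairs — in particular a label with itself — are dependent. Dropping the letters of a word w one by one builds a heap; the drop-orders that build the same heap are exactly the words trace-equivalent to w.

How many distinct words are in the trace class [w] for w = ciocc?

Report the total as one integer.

0(c) covers ∅
1(i) covers ∅
2(o) covers ∅
3(c) covers 0:c
4(c) covers 3:c
floor of heap: 0:c, 1:i, 2:o
completions by unplaced set U, small U first (add the entries for U minus each lowest piece of U):
  |U|=1: {1}:1  {2}:1  {4}:1
  |U|=2: {1,2}:2  {1,4}:2  {2,4}:2  {3,4}:1
  |U|=3: {0,3,4}:1  {1,2,4}:6  {1,3,4}:3  {2,3,4}:3
  start at 0(c): 12
  start at 1(i): 4
  start at 2(o): 4
sum over floor = 20

20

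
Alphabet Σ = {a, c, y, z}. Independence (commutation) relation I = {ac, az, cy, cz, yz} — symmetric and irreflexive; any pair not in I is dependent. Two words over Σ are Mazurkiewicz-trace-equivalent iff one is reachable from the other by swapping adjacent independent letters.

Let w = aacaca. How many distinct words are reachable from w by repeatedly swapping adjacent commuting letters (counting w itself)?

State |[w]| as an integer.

#0=a has no predecessor
#1=a depends on [0:a]
#2=c has no predecessor
#3=a depends on [1:a]
#4=c depends on [2:c]
#5=a depends on [3:a]
sources: [0:a, 2:c]
N(rest) = Σ N(rest − s) over sources s of rest; N(one piece) = 1:
  size 1 → [4]=1  [5]=1
  size 2 → [2,4]=1  [3,5]=1  [4,5]=2
  size 3 → [1,3,5]=1  [2,4,5]=3  [3,4,5]=3
  size 4 → [0,1,3,5]=1  [1,3,4,5]=4  [2,3,4,5]=6
  first=0(a) contributes 10
  first=2(c) contributes 5
|[w]| = 15

15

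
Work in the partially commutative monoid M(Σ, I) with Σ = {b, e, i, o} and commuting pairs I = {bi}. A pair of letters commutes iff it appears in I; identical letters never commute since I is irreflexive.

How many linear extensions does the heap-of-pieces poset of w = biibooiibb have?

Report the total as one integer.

36

drop 0:b onto floor
drop 1:i onto floor
drop 2:i onto {1:i}
drop 3:b onto {0:b}
drop 4:o onto {2:i, 3:b}
drop 5:o onto {4:o}
drop 6:i onto {5:o}
drop 7:i onto {6:i}
drop 8:b onto {5:o}
drop 9:b onto {8:b}
ground layer = {0:b, 1:i}
drop-orders for the pieces not yet dropped (sum over which currently-grounded one goes next):
  1 to go: {7} 1  {9} 1
  2 to go: {6,7} 1  {7,9} 2  {8,9} 1
  3 to go: {6,7,9} 3  {7,8,9} 3
  4 to go: {6,7,8,9} 6
  5 to go: {5,6,7,8,9} 6
  6 to go: {4,5,6,7,8,9} 6
  7 to go: {2,4,5,6,7,8,9} 6  {3,4,5,6,7,8,9} 6
  8 to go: {0,3,4,5,6,7,8,9} 6  {1,2,4,5,6,7,8,9} 6  {2,3,4,5,6,7,8,9} 12
  if 0:b drops first: 18 orders
  if 1:i drops first: 18 orders
heap linearizations: 36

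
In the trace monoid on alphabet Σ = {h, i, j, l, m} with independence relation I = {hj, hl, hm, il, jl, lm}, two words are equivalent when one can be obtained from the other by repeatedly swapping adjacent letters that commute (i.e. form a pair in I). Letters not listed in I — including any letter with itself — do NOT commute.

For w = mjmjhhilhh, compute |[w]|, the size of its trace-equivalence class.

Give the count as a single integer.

piece 0:m — minimal
piece 1:j rests on {0:m}
piece 2:m rests on {1:j}
piece 3:j rests on {2:m}
piece 4:h — minimal
piece 5:h rests on {4:h}
piece 6:i rests on {3:j, 5:h}
piece 7:l — minimal
piece 8:h rests on {6:i}
piece 9:h rests on {8:h}
minimal pieces: {0:m, 4:h, 7:l}
ways to finish when only these pieces remain (= sum over removing one remaining piece with nothing left below it):
  1 left: {7}→1  {9}→1
  2 left: {7,9}→2  {8,9}→1
  3 left: {6,8,9}→1  {7,8,9}→3
  4 left: {3,6,8,9}→1  {5,6,8,9}→1  {6,7,8,9}→4
  5 left: {2,3,6,8,9}→1  {3,5,6,8,9}→2  {3,6,7,8,9}→5  {4,5,6,8,9}→1  {5,6,7,8,9}→5
  6 left: {1,2,3,6,8,9}→1  {2,3,5,6,8,9}→3  {2,3,6,7,8,9}→6  {3,4,5,6,8,9}→3  {3,5,6,7,8,9}→12  {4,5,6,7,8,9}→6
  7 left: {0,1,2,3,6,8,9}→1  {1,2,3,5,6,8,9}→4  {1,2,3,6,7,8,9}→7  {2,3,4,5,6,8,9}→6  {2,3,5,6,7,8,9}→21  {3,4,5,6,7,8,9}→21
  8 left: {0,1,2,3,5,6,8,9}→5  {0,1,2,3,6,7,8,9}→8  {1,2,3,4,5,6,8,9}→10  {1,2,3,5,6,7,8,9}→32  {2,3,4,5,6,7,8,9}→48
  placing 0:m first → 90 extensions
  placing 4:h first → 45 extensions
  placing 7:l first → 15 extensions
total linear extensions = 150

150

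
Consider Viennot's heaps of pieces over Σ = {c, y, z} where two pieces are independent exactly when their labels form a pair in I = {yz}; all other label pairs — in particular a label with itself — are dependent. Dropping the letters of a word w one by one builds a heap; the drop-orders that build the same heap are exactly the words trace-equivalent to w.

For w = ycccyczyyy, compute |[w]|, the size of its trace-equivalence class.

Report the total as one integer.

4

0(y) covers ∅
1(c) covers 0:y
2(c) covers 1:c
3(c) covers 2:c
4(y) covers 3:c
5(c) covers 4:y
6(z) covers 5:c
7(y) covers 5:c
8(y) covers 7:y
9(y) covers 8:y
floor of heap: 0:y
completions by unplaced set U, small U first (add the entries for U minus each lowest piece of U):
  |U|=1: {6}:1  {9}:1
  |U|=2: {6,9}:2  {8,9}:1
  |U|=3: {6,8,9}:3  {7,8,9}:1
  |U|=4: {6,7,8,9}:4
  |U|=5: {5,6,7,8,9}:4
  |U|=6: {4,5,6,7,8,9}:4
  |U|=7: {3,4,5,6,7,8,9}:4
  |U|=8: {2,3,4,5,6,7,8,9}:4
  start at 0(y): 4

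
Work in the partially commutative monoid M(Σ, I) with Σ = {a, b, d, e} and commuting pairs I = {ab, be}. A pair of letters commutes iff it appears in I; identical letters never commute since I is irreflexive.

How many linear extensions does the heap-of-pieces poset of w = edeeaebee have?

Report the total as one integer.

7

piece 0:e — minimal
piece 1:d rests on {0:e}
piece 2:e rests on {1:d}
piece 3:e rests on {2:e}
piece 4:a rests on {3:e}
piece 5:e rests on {4:a}
piece 6:b rests on {1:d}
piece 7:e rests on {5:e}
piece 8:e rests on {7:e}
minimal pieces: {0:e}
ways to finish when only these pieces remain (= sum over removing one remaining piece with nothing left below it):
  1 left: {6}→1  {8}→1
  2 left: {6,8}→2  {7,8}→1
  3 left: {5,7,8}→1  {6,7,8}→3
  4 left: {4,5,7,8}→1  {5,6,7,8}→4
  5 left: {3,4,5,7,8}→1  {4,5,6,7,8}→5
  6 left: {2,3,4,5,7,8}→1  {3,4,5,6,7,8}→6
  7 left: {2,3,4,5,6,7,8}→7
  placing 0:e first → 7 extensions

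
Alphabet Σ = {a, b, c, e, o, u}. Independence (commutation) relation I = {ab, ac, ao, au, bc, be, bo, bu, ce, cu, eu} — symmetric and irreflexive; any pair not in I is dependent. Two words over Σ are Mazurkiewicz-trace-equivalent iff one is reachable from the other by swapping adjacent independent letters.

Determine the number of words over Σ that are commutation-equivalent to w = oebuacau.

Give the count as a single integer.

drop 0:o onto floor
drop 1:e onto {0:o}
drop 2:b onto floor
drop 3:u onto {0:o}
drop 4:a onto {1:e}
drop 5:c onto {0:o}
drop 6:a onto {4:a}
drop 7:u onto {3:u}
ground layer = {0:o, 2:b}
drop-orders for the pieces not yet dropped (sum over which currently-grounded one goes next):
  1 to go: {2} 1  {5} 1  {6} 1  {7} 1
  2 to go: {2,5} 2  {2,6} 2  {2,7} 2  {3,7} 1  {4,6} 1  {5,6} 2  {5,7} 2  {6,7} 2
  3 to go: {1,4,6} 1  {2,3,7} 3  {2,4,6} 3  {2,5,6} 6  {2,5,7} 6  {2,6,7} 6  {3,5,7} 3  {3,6,7} 3  {4,5,6} 3  {4,6,7} 3  {5,6,7} 6
  4 to go: {1,2,4,6} 4  {1,4,5,6} 4  {1,4,6,7} 4  {2,3,5,7} 12  {2,3,6,7} 12  {2,4,5,6} 12  {2,4,6,7} 12  {2,5,6,7} 24  {3,4,6,7} 6  {3,5,6,7} 12  {4,5,6,7} 12
  5 to go: {1,2,4,5,6} 20  {1,2,4,6,7} 20  {1,3,4,6,7} 10  {1,4,5,6,7} 20  {2,3,4,6,7} 30  {2,3,5,6,7} 60  {2,4,5,6,7} 60  {3,4,5,6,7} 30
  6 to go: {1,2,3,4,6,7} 60  {1,2,4,5,6,7} 120  {1,3,4,5,6,7} 60  {2,3,4,5,6,7} 180
  if 0:o drops first: 420 orders
  if 2:b drops first: 60 orders
heap linearizations: 480

480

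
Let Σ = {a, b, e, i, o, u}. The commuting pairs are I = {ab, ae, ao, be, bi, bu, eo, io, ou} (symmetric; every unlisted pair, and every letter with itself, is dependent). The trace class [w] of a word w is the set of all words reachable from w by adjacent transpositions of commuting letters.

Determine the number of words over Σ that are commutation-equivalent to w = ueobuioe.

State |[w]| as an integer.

56

drop 0:u onto floor
drop 1:e onto {0:u}
drop 2:o onto floor
drop 3:b onto {2:o}
drop 4:u onto {1:e}
drop 5:i onto {4:u}
drop 6:o onto {3:b}
drop 7:e onto {5:i}
ground layer = {0:u, 2:o}
drop-orders for the pieces not yet dropped (sum over which currently-grounded one goes next):
  1 to go: {6} 1  {7} 1
  2 to go: {3,6} 1  {5,7} 1  {6,7} 2
  3 to go: {2,3,6} 1  {3,6,7} 3  {4,5,7} 1  {5,6,7} 3
  4 to go: {1,4,5,7} 1  {2,3,6,7} 4  {3,5,6,7} 6  {4,5,6,7} 4
  5 to go: {0,1,4,5,7} 1  {1,4,5,6,7} 5  {2,3,5,6,7} 10  {3,4,5,6,7} 10
  6 to go: {0,1,4,5,6,7} 6  {1,3,4,5,6,7} 15  {2,3,4,5,6,7} 20
  if 0:u drops first: 35 orders
  if 2:o drops first: 21 orders
heap linearizations: 56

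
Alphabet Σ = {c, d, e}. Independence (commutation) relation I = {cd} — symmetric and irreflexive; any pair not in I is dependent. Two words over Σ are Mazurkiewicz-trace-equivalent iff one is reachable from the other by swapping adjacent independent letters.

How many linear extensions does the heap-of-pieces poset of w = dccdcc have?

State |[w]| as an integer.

15

0(d) covers ∅
1(c) covers ∅
2(c) covers 1:c
3(d) covers 0:d
4(c) covers 2:c
5(c) covers 4:c
floor of heap: 0:d, 1:c
completions by unplaced set U, small U first (add the entries for U minus each lowest piece of U):
  |U|=1: {3}:1  {5}:1
  |U|=2: {0,3}:1  {3,5}:2  {4,5}:1
  |U|=3: {0,3,5}:3  {2,4,5}:1  {3,4,5}:3
  |U|=4: {0,3,4,5}:6  {1,2,4,5}:1  {2,3,4,5}:4
  start at 0(d): 5
  start at 1(c): 10
sum over floor = 15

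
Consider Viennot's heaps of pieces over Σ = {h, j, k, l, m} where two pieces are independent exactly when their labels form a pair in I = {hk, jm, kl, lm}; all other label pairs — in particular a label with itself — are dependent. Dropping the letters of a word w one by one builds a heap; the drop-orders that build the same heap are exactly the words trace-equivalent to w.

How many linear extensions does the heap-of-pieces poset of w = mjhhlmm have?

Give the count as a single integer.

drop 0:m onto floor
drop 1:j onto floor
drop 2:h onto {0:m, 1:j}
drop 3:h onto {2:h}
drop 4:l onto {3:h}
drop 5:m onto {3:h}
drop 6:m onto {5:m}
ground layer = {0:m, 1:j}
drop-orders for the pieces not yet dropped (sum over which currently-grounded one goes next):
  1 to go: {4} 1  {6} 1
  2 to go: {4,6} 2  {5,6} 1
  3 to go: {4,5,6} 3
  4 to go: {3,4,5,6} 3
  5 to go: {2,3,4,5,6} 3
  if 0:m drops first: 3 orders
  if 1:j drops first: 3 orders
heap linearizations: 6

6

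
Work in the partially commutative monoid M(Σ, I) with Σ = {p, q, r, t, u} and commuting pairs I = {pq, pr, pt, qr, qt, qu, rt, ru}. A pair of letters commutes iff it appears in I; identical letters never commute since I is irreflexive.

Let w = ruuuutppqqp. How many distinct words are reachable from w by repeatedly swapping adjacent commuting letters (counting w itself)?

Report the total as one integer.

piece 0:r — minimal
piece 1:u — minimal
piece 2:u rests on {1:u}
piece 3:u rests on {2:u}
piece 4:u rests on {3:u}
piece 5:t rests on {4:u}
piece 6:p rests on {4:u}
piece 7:p rests on {6:p}
piece 8:q — minimal
piece 9:q rests on {8:q}
piece 10:p rests on {7:p}
minimal pieces: {0:r, 1:u, 8:q}
ways to finish when only these pieces remain (= sum over removing one remaining piece with nothing left below it):
  1 left: {0}→1  {5}→1  {9}→1  {10}→1
  2 left: {0,5}→2  {0,9}→2  {0,10}→2  {5,9}→2  {5,10}→2  {7,10}→1  {8,9}→1  {9,10}→2
  3 left: {0,5,9}→6  {0,5,10}→6  {0,7,10}→3  {0,8,9}→3  {0,9,10}→6  {5,7,10}→3  {5,8,9}→3  {5,9,10}→6  {6,7,10}→1  {7,9,10}→3  {8,9,10}→3
  4 left: {0,5,7,10}→12  {0,5,8,9}→12  {0,5,9,10}→24  {0,6,7,10}→4  {0,7,9,10}→12  {0,8,9,10}→12  {5,6,7,10}→4  {5,7,9,10}→12  {5,8,9,10}→12  {6,7,9,10}→4  {7,8,9,10}→6
  5 left: {0,5,6,7,10}→20  {0,5,7,9,10}→60  {0,5,8,9,10}→60  {0,6,7,9,10}→20  {0,7,8,9,10}→30  {4,5,6,7,10}→4  {5,6,7,9,10}→20  {5,7,8,9,10}→30  {6,7,8,9,10}→10
  6 left: {0,4,5,6,7,10}→24  {0,5,6,7,9,10}→120  {0,5,7,8,9,10}→180  {0,6,7,8,9,10}→60  {3,4,5,6,7,10}→4  {4,5,6,7,9,10}→24  {5,6,7,8,9,10}→60
  7 left: {0,3,4,5,6,7,10}→28  {0,4,5,6,7,9,10}→168  {0,5,6,7,8,9,10}→420  {2,3,4,5,6,7,10}→4  {3,4,5,6,7,9,10}→28  {4,5,6,7,8,9,10}→84
  8 left: {0,2,3,4,5,6,7,10}→32  {0,3,4,5,6,7,9,10}→224  {0,4,5,6,7,8,9,10}→672  {1,2,3,4,5,6,7,10}→4  {2,3,4,5,6,7,9,10}→32  {3,4,5,6,7,8,9,10}→112
  9 left: {0,1,2,3,4,5,6,7,10}→36  {0,2,3,4,5,6,7,9,10}→288  {0,3,4,5,6,7,8,9,10}→1008  {1,2,3,4,5,6,7,9,10}→36  {2,3,4,5,6,7,8,9,10}→144
  placing 0:r first → 180 extensions
  placing 1:u first → 1440 extensions
  placing 8:q first → 360 extensions
total linear extensions = 1980

1980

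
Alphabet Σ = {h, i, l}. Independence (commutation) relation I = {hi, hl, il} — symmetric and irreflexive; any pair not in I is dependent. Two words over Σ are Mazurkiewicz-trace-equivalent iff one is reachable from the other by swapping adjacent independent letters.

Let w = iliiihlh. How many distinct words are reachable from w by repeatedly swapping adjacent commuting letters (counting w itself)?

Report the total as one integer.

420

piece 0:i — minimal
piece 1:l — minimal
piece 2:i rests on {0:i}
piece 3:i rests on {2:i}
piece 4:i rests on {3:i}
piece 5:h — minimal
piece 6:l rests on {1:l}
piece 7:h rests on {5:h}
minimal pieces: {0:i, 1:l, 5:h}
ways to finish when only these pieces remain (= sum over removing one remaining piece with nothing left below it):
  1 left: {4}→1  {6}→1  {7}→1
  2 left: {1,6}→1  {3,4}→1  {4,6}→2  {4,7}→2  {5,7}→1  {6,7}→2
  3 left: {1,4,6}→3  {1,6,7}→3  {2,3,4}→1  {3,4,6}→3  {3,4,7}→3  {4,5,7}→3  {4,6,7}→6  {5,6,7}→3
  4 left: {0,2,3,4}→1  {1,3,4,6}→6  {1,4,6,7}→12  {1,5,6,7}→6  {2,3,4,6}→4  {2,3,4,7}→4  {3,4,5,7}→6  {3,4,6,7}→12  {4,5,6,7}→12
  5 left: {0,2,3,4,6}→5  {0,2,3,4,7}→5  {1,2,3,4,6}→10  {1,3,4,6,7}→30  {1,4,5,6,7}→30  {2,3,4,5,7}→10  {2,3,4,6,7}→20  {3,4,5,6,7}→30
  6 left: {0,1,2,3,4,6}→15  {0,2,3,4,5,7}→15  {0,2,3,4,6,7}→30  {1,2,3,4,6,7}→60  {1,3,4,5,6,7}→90  {2,3,4,5,6,7}→60
  placing 0:i first → 210 extensions
  placing 1:l first → 105 extensions
  placing 5:h first → 105 extensions
total linear extensions = 420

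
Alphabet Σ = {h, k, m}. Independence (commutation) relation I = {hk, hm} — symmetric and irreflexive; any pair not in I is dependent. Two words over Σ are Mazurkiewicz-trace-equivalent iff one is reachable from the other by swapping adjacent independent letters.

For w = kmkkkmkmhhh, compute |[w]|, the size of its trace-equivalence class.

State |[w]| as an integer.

165

0(k) covers ∅
1(m) covers 0:k
2(k) covers 1:m
3(k) covers 2:k
4(k) covers 3:k
5(m) covers 4:k
6(k) covers 5:m
7(m) covers 6:k
8(h) covers ∅
9(h) covers 8:h
10(h) covers 9:h
floor of heap: 0:k, 8:h
completions by unplaced set U, small U first (add the entries for U minus each lowest piece of U):
  |U|=1: {7}:1  {10}:1
  |U|=2: {6,7}:1  {7,10}:2  {9,10}:1
  |U|=3: {5,6,7}:1  {6,7,10}:3  {7,9,10}:3  {8,9,10}:1
  |U|=4: {4,5,6,7}:1  {5,6,7,10}:4  {6,7,9,10}:6  {7,8,9,10}:4
  |U|=5: {3,4,5,6,7}:1  {4,5,6,7,10}:5  {5,6,7,9,10}:10  {6,7,8,9,10}:10
  |U|=6: {2,3,4,5,6,7}:1  {3,4,5,6,7,10}:6  {4,5,6,7,9,10}:15  {5,6,7,8,9,10}:20
  |U|=7: {1,2,3,4,5,6,7}:1  {2,3,4,5,6,7,10}:7  {3,4,5,6,7,9,10}:21  {4,5,6,7,8,9,10}:35
  |U|=8: {0,1,2,3,4,5,6,7}:1  {1,2,3,4,5,6,7,10}:8  {2,3,4,5,6,7,9,10}:28  {3,4,5,6,7,8,9,10}:56
  |U|=9: {0,1,2,3,4,5,6,7,10}:9  {1,2,3,4,5,6,7,9,10}:36  {2,3,4,5,6,7,8,9,10}:84
  start at 0(k): 120
  start at 8(h): 45
sum over floor = 165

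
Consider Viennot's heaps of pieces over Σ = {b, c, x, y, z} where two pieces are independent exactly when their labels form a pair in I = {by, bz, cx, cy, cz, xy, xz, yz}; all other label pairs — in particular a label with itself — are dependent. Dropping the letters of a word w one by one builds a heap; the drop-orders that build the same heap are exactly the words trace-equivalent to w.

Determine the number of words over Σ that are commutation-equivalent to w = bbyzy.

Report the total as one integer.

30

piece 0:b — minimal
piece 1:b rests on {0:b}
piece 2:y — minimal
piece 3:z — minimal
piece 4:y rests on {2:y}
minimal pieces: {0:b, 2:y, 3:z}
ways to finish when only these pieces remain (= sum over removing one remaining piece with nothing left below it):
  1 left: {1}→1  {3}→1  {4}→1
  2 left: {0,1}→1  {1,3}→2  {1,4}→2  {2,4}→1  {3,4}→2
  3 left: {0,1,3}→3  {0,1,4}→3  {1,2,4}→3  {1,3,4}→6  {2,3,4}→3
  placing 0:b first → 12 extensions
  placing 2:y first → 12 extensions
  placing 3:z first → 6 extensions
total linear extensions = 30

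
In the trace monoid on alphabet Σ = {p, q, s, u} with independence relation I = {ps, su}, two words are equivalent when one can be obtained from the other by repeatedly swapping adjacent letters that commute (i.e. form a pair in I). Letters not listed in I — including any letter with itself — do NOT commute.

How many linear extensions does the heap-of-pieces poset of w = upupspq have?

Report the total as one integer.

drop 0:u onto floor
drop 1:p onto {0:u}
drop 2:u onto {1:p}
drop 3:p onto {2:u}
drop 4:s onto floor
drop 5:p onto {3:p}
drop 6:q onto {4:s, 5:p}
ground layer = {0:u, 4:s}
drop-orders for the pieces not yet dropped (sum over which currently-grounded one goes next):
  1 to go: {6} 1
  2 to go: {4,6} 1  {5,6} 1
  3 to go: {3,5,6} 1  {4,5,6} 2
  4 to go: {2,3,5,6} 1  {3,4,5,6} 3
  5 to go: {1,2,3,5,6} 1  {2,3,4,5,6} 4
  if 0:u drops first: 5 orders
  if 4:s drops first: 1 orders
heap linearizations: 6

6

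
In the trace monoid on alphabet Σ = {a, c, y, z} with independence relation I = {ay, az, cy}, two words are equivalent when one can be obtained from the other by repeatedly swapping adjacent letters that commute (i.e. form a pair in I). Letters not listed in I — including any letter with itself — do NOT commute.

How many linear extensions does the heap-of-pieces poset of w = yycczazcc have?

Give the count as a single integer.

#0=y has no predecessor
#1=y depends on [0:y]
#2=c has no predecessor
#3=c depends on [2:c]
#4=z depends on [1:y, 3:c]
#5=a depends on [3:c]
#6=z depends on [4:z]
#7=c depends on [5:a, 6:z]
#8=c depends on [7:c]
sources: [0:y, 2:c]
N(rest) = Σ N(rest − s) over sources s of rest; N(one piece) = 1:
  size 1 → [8]=1
  size 2 → [7,8]=1
  size 3 → [5,7,8]=1  [6,7,8]=1
  size 4 → [4,6,7,8]=1  [5,6,7,8]=2
  size 5 → [1,4,6,7,8]=1  [4,5,6,7,8]=3
  size 6 → [0,1,4,6,7,8]=1  [1,4,5,6,7,8]=4  [3,4,5,6,7,8]=3
  size 7 → [0,1,4,5,6,7,8]=5  [1,3,4,5,6,7,8]=7  [2,3,4,5,6,7,8]=3
  first=0(y) contributes 10
  first=2(c) contributes 12
|[w]| = 22

22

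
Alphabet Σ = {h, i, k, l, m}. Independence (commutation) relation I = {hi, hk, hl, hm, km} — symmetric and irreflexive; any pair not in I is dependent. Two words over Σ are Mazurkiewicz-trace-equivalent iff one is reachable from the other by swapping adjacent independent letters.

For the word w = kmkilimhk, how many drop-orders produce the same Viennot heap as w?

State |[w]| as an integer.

54

piece 0:k — minimal
piece 1:m — minimal
piece 2:k rests on {0:k}
piece 3:i rests on {1:m, 2:k}
piece 4:l rests on {3:i}
piece 5:i rests on {4:l}
piece 6:m rests on {5:i}
piece 7:h — minimal
piece 8:k rests on {5:i}
minimal pieces: {0:k, 1:m, 7:h}
ways to finish when only these pieces remain (= sum over removing one remaining piece with nothing left below it):
  1 left: {6}→1  {7}→1  {8}→1
  2 left: {6,7}→2  {6,8}→2  {7,8}→2
  3 left: {5,6,8}→2  {6,7,8}→6
  4 left: {4,5,6,8}→2  {5,6,7,8}→8
  5 left: {3,4,5,6,8}→2  {4,5,6,7,8}→10
  6 left: {1,3,4,5,6,8}→2  {2,3,4,5,6,8}→2  {3,4,5,6,7,8}→12
  7 left: {0,2,3,4,5,6,8}→2  {1,2,3,4,5,6,8}→4  {1,3,4,5,6,7,8}→14  {2,3,4,5,6,7,8}→14
  placing 0:k first → 32 extensions
  placing 1:m first → 16 extensions
  placing 7:h first → 6 extensions
total linear extensions = 54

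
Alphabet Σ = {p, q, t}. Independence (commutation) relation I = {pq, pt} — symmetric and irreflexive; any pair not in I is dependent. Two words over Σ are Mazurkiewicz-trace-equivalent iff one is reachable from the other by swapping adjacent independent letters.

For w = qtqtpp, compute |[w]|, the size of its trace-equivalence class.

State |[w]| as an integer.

#0=q has no predecessor
#1=t depends on [0:q]
#2=q depends on [1:t]
#3=t depends on [2:q]
#4=p has no predecessor
#5=p depends on [4:p]
sources: [0:q, 4:p]
N(rest) = Σ N(rest − s) over sources s of rest; N(one piece) = 1:
  size 1 → [3]=1  [5]=1
  size 2 → [2,3]=1  [3,5]=2  [4,5]=1
  size 3 → [1,2,3]=1  [2,3,5]=3  [3,4,5]=3
  size 4 → [0,1,2,3]=1  [1,2,3,5]=4  [2,3,4,5]=6
  first=0(q) contributes 10
  first=4(p) contributes 5
|[w]| = 15

15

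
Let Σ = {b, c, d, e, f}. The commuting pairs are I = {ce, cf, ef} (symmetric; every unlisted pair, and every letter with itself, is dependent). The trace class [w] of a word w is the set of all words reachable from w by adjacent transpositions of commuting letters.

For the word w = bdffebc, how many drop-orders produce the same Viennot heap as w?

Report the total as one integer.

drop 0:b onto floor
drop 1:d onto {0:b}
drop 2:f onto {1:d}
drop 3:f onto {2:f}
drop 4:e onto {1:d}
drop 5:b onto {3:f, 4:e}
drop 6:c onto {5:b}
ground layer = {0:b}
drop-orders for the pieces not yet dropped (sum over which currently-grounded one goes next):
  1 to go: {6} 1
  2 to go: {5,6} 1
  3 to go: {3,5,6} 1  {4,5,6} 1
  4 to go: {2,3,5,6} 1  {3,4,5,6} 2
  5 to go: {2,3,4,5,6} 3
  if 0:b drops first: 3 orders

3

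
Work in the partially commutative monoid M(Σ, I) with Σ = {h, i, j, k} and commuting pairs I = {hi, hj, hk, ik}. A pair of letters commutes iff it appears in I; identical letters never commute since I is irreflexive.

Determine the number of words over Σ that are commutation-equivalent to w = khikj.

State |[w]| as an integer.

piece 0:k — minimal
piece 1:h — minimal
piece 2:i — minimal
piece 3:k rests on {0:k}
piece 4:j rests on {2:i, 3:k}
minimal pieces: {0:k, 1:h, 2:i}
ways to finish when only these pieces remain (= sum over removing one remaining piece with nothing left below it):
  1 left: {1}→1  {4}→1
  2 left: {1,4}→2  {2,4}→1  {3,4}→1
  3 left: {0,3,4}→1  {1,2,4}→3  {1,3,4}→3  {2,3,4}→2
  placing 0:k first → 8 extensions
  placing 1:h first → 3 extensions
  placing 2:i first → 4 extensions
total linear extensions = 15

15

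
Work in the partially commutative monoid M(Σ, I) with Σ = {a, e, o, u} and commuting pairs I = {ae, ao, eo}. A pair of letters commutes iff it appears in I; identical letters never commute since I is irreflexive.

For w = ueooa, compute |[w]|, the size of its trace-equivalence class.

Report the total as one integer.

0(u) covers ∅
1(e) covers 0:u
2(o) covers 0:u
3(o) covers 2:o
4(a) covers 0:u
floor of heap: 0:u
completions by unplaced set U, small U first (add the entries for U minus each lowest piece of U):
  |U|=1: {1}:1  {3}:1  {4}:1
  |U|=2: {1,3}:2  {1,4}:2  {2,3}:1  {3,4}:2
  |U|=3: {1,2,3}:3  {1,3,4}:6  {2,3,4}:3
  start at 0(u): 12

12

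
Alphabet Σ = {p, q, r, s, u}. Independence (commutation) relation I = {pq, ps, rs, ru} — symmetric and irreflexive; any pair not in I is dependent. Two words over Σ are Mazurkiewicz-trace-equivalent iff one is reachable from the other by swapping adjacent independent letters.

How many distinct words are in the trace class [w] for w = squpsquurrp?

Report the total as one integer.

18

drop 0:s onto floor
drop 1:q onto {0:s}
drop 2:u onto {1:q}
drop 3:p onto {2:u}
drop 4:s onto {2:u}
drop 5:q onto {4:s}
drop 6:u onto {3:p, 5:q}
drop 7:u onto {6:u}
drop 8:r onto {3:p, 5:q}
drop 9:r onto {8:r}
drop 10:p onto {7:u, 9:r}
ground layer = {0:s}
drop-orders for the pieces not yet dropped (sum over which currently-grounded one goes next):
  1 to go: {10} 1
  2 to go: {7,10} 1  {9,10} 1
  3 to go: {6,7,10} 1  {7,9,10} 2  {8,9,10} 1
  4 to go: {6,7,9,10} 3  {7,8,9,10} 3
  5 to go: {6,7,8,9,10} 6
  6 to go: {3,6,7,8,9,10} 6  {5,6,7,8,9,10} 6
  7 to go: {3,5,6,7,8,9,10} 12  {4,5,6,7,8,9,10} 6
  8 to go: {3,4,5,6,7,8,9,10} 18
  9 to go: {2,3,4,5,6,7,8,9,10} 18
  if 0:s drops first: 18 orders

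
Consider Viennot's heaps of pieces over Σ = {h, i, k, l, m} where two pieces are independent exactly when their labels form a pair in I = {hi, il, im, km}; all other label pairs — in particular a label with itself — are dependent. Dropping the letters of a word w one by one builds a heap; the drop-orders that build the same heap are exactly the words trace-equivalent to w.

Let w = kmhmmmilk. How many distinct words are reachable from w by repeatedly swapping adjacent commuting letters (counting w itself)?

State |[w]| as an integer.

drop 0:k onto floor
drop 1:m onto floor
drop 2:h onto {0:k, 1:m}
drop 3:m onto {2:h}
drop 4:m onto {3:m}
drop 5:m onto {4:m}
drop 6:i onto {0:k}
drop 7:l onto {5:m}
drop 8:k onto {6:i, 7:l}
ground layer = {0:k, 1:m}
drop-orders for the pieces not yet dropped (sum over which currently-grounded one goes next):
  1 to go: {8} 1
  2 to go: {6,8} 1  {7,8} 1
  3 to go: {5,7,8} 1  {6,7,8} 2
  4 to go: {4,5,7,8} 1  {5,6,7,8} 3
  5 to go: {3,4,5,7,8} 1  {4,5,6,7,8} 4
  6 to go: {2,3,4,5,7,8} 1  {3,4,5,6,7,8} 5
  7 to go: {1,2,3,4,5,7,8} 1  {2,3,4,5,6,7,8} 6
  if 0:k drops first: 7 orders
  if 1:m drops first: 6 orders
heap linearizations: 13

13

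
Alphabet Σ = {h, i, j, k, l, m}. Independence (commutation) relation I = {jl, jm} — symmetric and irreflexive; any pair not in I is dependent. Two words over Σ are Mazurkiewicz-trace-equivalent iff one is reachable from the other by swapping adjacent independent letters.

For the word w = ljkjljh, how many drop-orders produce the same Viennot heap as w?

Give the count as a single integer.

6

piece 0:l — minimal
piece 1:j — minimal
piece 2:k rests on {0:l, 1:j}
piece 3:j rests on {2:k}
piece 4:l rests on {2:k}
piece 5:j rests on {3:j}
piece 6:h rests on {4:l, 5:j}
minimal pieces: {0:l, 1:j}
ways to finish when only these pieces remain (= sum over removing one remaining piece with nothing left below it):
  1 left: {6}→1
  2 left: {4,6}→1  {5,6}→1
  3 left: {3,5,6}→1  {4,5,6}→2
  4 left: {3,4,5,6}→3
  5 left: {2,3,4,5,6}→3
  placing 0:l first → 3 extensions
  placing 1:j first → 3 extensions
total linear extensions = 6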